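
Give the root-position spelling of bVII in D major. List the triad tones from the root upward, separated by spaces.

bVII is built on the lowered scale degree 7. In D major degree 7 is C#; lowered it becomes C. In D minor the chord on C is C–E–G.

C E G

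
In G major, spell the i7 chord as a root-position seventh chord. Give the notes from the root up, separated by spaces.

G Bb D F

The root, G, is scale degree 1 — the same note in G major and G minor; only the chord quality changes. Building the minor-seventh chord from the parallel minor on G: G–Bb–D–F.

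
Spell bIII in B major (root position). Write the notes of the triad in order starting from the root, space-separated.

D F# A

bIII is built on the lowered scale degree 3. In B major degree 3 is D#; lowered it becomes D. Stacking thirds in B minor on D gives D–F#–A.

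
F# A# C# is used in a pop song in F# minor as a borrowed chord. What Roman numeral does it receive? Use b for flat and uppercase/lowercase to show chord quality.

I

F# is scale degree 1 in F# minor. F#–A#–C# is a major chord — the form found in F# major, not the diatonic i (F#m). Borrowed into F# minor it is written I.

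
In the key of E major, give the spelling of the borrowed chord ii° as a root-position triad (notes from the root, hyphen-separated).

F#-A-C

The root, F#, is scale degree 2 — the same note in E major and E minor; only the chord quality changes. Building the diminished chord from the parallel minor on F#: F#–A–C.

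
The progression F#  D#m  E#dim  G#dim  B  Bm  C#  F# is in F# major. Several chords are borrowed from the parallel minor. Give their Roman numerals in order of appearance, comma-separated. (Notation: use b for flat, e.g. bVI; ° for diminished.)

ii°, iv

In F# major the diatonic chords are F#, G#m, A#m, B, C#, D#m, E#dim. F#, D#m, E#dim, B and C# all belong to that set. G#dim (G#–B–D) is not: scale degree 2 in F# major carries G#m (ii). In F# minor the chord on that degree is G#dim, so here it functions as ii°, borrowed from the parallel minor. But Bm (B–D–F#) is foreign: the diatonic IV on degree 4 is B, whereas Bm comes from F# minor. It is labeled iv.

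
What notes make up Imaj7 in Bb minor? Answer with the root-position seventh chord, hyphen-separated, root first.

Bb-D-F-A

Imaj7 is built on scale degree 1, which is Bb in both Bb minor and its parallel. Building the major-seventh chord from the parallel major on Bb: Bb–D–F–A.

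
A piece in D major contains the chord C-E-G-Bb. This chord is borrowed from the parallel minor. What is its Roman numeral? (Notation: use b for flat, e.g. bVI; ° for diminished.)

bVII7

C is the lowered form of scale degree 7 in D major (the diatonic degree 7 is C#). The diatonic chord on degree 7 would be C#dim (vii°), but C–E–G–Bb is the dominant-seventh chord from D minor. As a borrowed chord it is labeled bVII7.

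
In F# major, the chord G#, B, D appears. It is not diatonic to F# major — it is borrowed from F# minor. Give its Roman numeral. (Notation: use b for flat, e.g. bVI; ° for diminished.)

The root G# is the diatonic 2nd degree of F# major; the borrowing shows in the chord quality. Diatonically F# major has G#m (ii) on that degree; G#–B–D is instead the diminished chord native to F# minor, so it takes the label ii°.

ii°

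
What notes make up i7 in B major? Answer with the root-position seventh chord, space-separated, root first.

B D F# A

i7 is built on scale degree 1, which is B in both B major and its parallel. In B minor the chord on B is B–D–F#–A.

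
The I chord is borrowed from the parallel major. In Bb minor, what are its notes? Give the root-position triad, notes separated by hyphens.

I is built on scale degree 1, which is Bb in both Bb minor and its parallel. Stacking thirds in Bb major on Bb gives Bb–D–F.

Bb-D-F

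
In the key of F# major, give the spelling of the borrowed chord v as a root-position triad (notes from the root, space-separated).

C# E G#

The root, C#, is scale degree 5 — the same note in F# major and F# minor; only the chord quality changes. In F# minor the chord on C# is C#–E–G#.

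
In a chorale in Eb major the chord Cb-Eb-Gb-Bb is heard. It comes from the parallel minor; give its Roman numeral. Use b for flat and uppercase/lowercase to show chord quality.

bVImaj7

In Eb major scale degree 6 is C; Cb is its lowered form, from Eb minor. The diatonic chord on degree 6 would be Cm (vi), but Cb–Eb–Gb–Bb is the major-seventh chord from Eb minor. As a borrowed chord it is labeled bVImaj7.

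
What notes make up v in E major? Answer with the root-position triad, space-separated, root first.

B D F#

v is built on scale degree 5, which is B in both E major and its parallel. In E minor the chord on B is B–D–F#.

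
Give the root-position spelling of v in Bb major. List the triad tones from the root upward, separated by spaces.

v is built on scale degree 5, which is F in both Bb major and its parallel. Building the minor chord from the parallel minor on F: F–Ab–C.

F Ab C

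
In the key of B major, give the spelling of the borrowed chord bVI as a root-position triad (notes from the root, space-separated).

G B D

The root of bVI is the lowered 6th degree: G# becomes G. In B minor the chord on G is G–B–D.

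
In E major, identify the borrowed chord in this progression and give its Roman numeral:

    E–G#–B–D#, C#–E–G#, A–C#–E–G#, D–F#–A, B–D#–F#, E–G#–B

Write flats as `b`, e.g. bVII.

In E major the diatonic chords are E, F#m, G#m, A, B, C#m, D#dim. E–G#–B–D# = Emaj7, C#–E–G# = C#m, A–C#–E–G# = Amaj7, B–D#–F# = B and E–G#–B = E all belong to that set. But D–F#–A is foreign: the diatonic vii° on degree 7 is D#dim, whereas D comes from E minor. It is labeled bVII.

bVII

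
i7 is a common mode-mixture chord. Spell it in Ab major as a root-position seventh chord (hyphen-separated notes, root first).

Ab-Cb-Eb-Gb

i7 is built on scale degree 1, which is Ab in both Ab major and its parallel. In Ab minor the chord on Ab is Ab–Cb–Eb–Gb.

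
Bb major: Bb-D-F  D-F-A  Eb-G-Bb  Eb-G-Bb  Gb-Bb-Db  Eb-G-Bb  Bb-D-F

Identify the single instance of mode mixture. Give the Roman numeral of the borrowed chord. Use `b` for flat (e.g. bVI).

bVI

Bb major has the diatonic set Bb, Cm, Dm, Eb, F, Gm, Adim. Bb–D–F = Bb, D–F–A = Dm and Eb–G–Bb = Eb are all diatonic. Gb–Bb–Db is not: scale degree 6 in Bb major carries Gm (vi). In Bb minor the chord on that degree is Gb, so here it functions as bVI, borrowed from the parallel minor.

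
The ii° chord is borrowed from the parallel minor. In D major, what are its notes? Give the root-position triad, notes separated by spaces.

E G Bb

The root, E, is scale degree 2 — the same note in D major and D minor; only the chord quality changes. Stacking thirds in D minor on E gives E–G–Bb.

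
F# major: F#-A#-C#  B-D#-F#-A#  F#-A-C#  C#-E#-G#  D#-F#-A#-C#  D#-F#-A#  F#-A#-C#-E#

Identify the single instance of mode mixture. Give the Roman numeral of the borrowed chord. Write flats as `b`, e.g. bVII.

In F# major the diatonic chords are F#, G#m, A#m, B, C#, D#m, E#dim. F#–A#–C# = F#, B–D#–F#–A# = Bmaj7, C#–E#–G# = C#, D#–F#–A#–C# = D#m7, D#–F#–A# = D#m and F#–A#–C#–E# = F#maj7 are all diatonic. F#–A–C# is not: scale degree 1 in F# major carries F# (I). In F# minor the chord on that degree is F#m, so here it functions as i, borrowed from the parallel minor.

i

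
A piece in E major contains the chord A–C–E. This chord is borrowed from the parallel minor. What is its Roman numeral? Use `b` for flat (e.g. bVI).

iv

The root A is the diatonic 4th degree of E major; the borrowing shows in the chord quality. The diatonic chord on degree 4 would be A (IV), but A–C–E is the minor chord from E minor. As a borrowed chord it is labeled iv.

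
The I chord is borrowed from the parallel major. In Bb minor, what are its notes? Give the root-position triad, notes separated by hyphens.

Bb-D-F

I is built on scale degree 1, which is Bb in both Bb minor and its parallel. Stacking thirds in Bb major on Bb gives Bb–D–F.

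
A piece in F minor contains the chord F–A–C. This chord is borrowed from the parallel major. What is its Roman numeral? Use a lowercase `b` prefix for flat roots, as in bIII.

I

F is scale degree 1 in F minor. The diatonic chord on degree 1 would be Fm (i), but F–A–C is the major chord from F major. As a borrowed chord it is labeled I.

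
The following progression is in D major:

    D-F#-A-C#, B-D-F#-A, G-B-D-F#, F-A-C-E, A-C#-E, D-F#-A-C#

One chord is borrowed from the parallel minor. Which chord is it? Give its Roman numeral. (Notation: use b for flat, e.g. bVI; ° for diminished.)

D major has the diatonic set D, Em, F#m, G, A, Bm, C#dim. D–F#–A–C# = Dmaj7, B–D–F#–A = Bm7, G–B–D–F# = Gmaj7 and A–C#–E = A all belong to that set. F–A–C–E doesn't fit — on degree 3 D major would have F#m (iii). Fmaj7 is the degree-3 chord of D minor, so it is the borrowed bIIImaj7.

bIIImaj7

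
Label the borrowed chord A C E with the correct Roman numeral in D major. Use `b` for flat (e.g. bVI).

v

The root A is the diatonic 5th degree of D major; the borrowing shows in the chord quality. A–C–E is a minor chord — the form found in D minor, not the diatonic V (A). Borrowed into D major it is written v.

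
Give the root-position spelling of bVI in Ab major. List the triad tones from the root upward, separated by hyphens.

The root of bVI is the lowered 6th degree: F becomes Fb. Building the major chord from the parallel minor on Fb: Fb–Ab–Cb.

Fb-Ab-Cb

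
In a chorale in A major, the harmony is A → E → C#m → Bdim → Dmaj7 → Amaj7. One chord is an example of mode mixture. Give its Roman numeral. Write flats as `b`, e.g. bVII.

The diatonic triads in A major are A, Bm, C#m, D, E, F#m, G#dim. A, E, C#m, Dmaj7 and Amaj7 are all diatonic. But Bdim (B–D–F) is foreign: the diatonic ii on degree 2 is Bm, whereas Bdim comes from A minor. It is labeled ii°.

ii°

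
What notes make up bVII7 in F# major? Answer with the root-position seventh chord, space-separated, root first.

E G# B D

The root of bVII7 is the lowered 7th degree: E# becomes E. In F# minor the chord on E is E–G#–B–D.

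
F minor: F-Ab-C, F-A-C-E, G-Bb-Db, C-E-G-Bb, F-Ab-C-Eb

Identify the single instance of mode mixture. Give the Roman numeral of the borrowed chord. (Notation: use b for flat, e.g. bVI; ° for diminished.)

Imaj7

In F minor (with V from harmonic minor) the diatonic chords are Fm, Gdim, Ab, Bbm, C, Db, Eb. Of the given chords, F–Ab–C = Fm, G–Bb–Db = Gdim, C–E–G–Bb = C7 and F–Ab–C–Eb = Fm7 are diatonic. But F–A–C–E is foreign: the diatonic i on degree 1 is Fm, whereas Fmaj7 comes from F major. It is labeled Imaj7.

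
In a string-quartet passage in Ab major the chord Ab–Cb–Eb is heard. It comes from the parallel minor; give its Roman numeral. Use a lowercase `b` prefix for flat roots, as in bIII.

The root Ab is the diatonic 1st degree of Ab major; the borrowing shows in the chord quality. Diatonically Ab major has Ab (I) on that degree; Ab–Cb–Eb is instead the minor chord native to Ab minor, so it takes the label i.

i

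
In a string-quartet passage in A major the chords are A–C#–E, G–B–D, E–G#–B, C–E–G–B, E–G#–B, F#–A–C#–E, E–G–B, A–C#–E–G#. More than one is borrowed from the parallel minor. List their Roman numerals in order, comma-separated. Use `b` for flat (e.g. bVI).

The diatonic triads in A major are A, Bm, C#m, D, E, F#m, G#dim. A–C#–E = A, E–G#–B = E, F#–A–C#–E = F#m7 and A–C#–E–G# = Amaj7 all belong to that set. G–B–D doesn't fit — on degree 7 A major would have G#dim (vii°). G is the degree-7 chord of A minor, so it is the borrowed bVII. C–E–G–B is not: scale degree 3 in A major carries C#m (iii). In A minor the chord on that degree is Cmaj7, so here it functions as bIIImaj7, borrowed from the parallel minor. E–G–B doesn't fit — on degree 5 A major would have E (V). Em is the degree-5 chord of A minor, so it is the borrowed v.

bVII, bIIImaj7, v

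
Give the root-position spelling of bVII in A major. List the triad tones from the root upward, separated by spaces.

G B D

The root of bVII is the lowered 7th degree: G# becomes G. Stacking thirds in A minor on G gives G–B–D.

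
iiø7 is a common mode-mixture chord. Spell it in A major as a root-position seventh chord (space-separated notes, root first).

B D F A

iiø7 is built on scale degree 2, which is B in both A major and its parallel. Stacking thirds in A minor on B gives B–D–F–A.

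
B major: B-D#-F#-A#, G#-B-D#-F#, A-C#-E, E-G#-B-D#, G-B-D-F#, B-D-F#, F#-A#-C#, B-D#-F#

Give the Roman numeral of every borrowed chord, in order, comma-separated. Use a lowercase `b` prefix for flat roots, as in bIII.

B major has the diatonic set B, C#m, D#m, E, F#, G#m, A#dim. B–D#–F#–A# = Bmaj7, G#–B–D#–F# = G#m7, E–G#–B–D# = Emaj7, F#–A#–C# = F# and B–D#–F# = B all belong to that set. A–C#–E is not: scale degree 7 in B major carries A#dim (vii°). In B minor the chord on that degree is A, so here it functions as bVII, borrowed from the parallel minor. But G–B–D–F# is foreign: the diatonic vi on degree 6 is G#m, whereas Gmaj7 comes from B minor. It is labeled bVImaj7. B–D–F# is not: scale degree 1 in B major carries B (I). In B minor the chord on that degree is Bm, so here it functions as i, borrowed from the parallel minor.

bVII, bVImaj7, i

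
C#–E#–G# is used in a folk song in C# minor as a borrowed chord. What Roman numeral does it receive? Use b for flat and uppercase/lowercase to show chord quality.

I

The root C# is the diatonic 1st degree of C# minor; the borrowing shows in the chord quality. C#–E#–G# is a major chord — the form found in C# major, not the diatonic i (C#m). Borrowed into C# minor it is written I.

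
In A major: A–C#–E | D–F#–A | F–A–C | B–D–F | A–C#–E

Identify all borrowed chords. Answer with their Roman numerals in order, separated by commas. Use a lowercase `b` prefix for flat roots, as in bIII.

A major has the diatonic set A, Bm, C#m, D, E, F#m, G#dim. Of the given chords, A–C#–E = A and D–F#–A = D are diatonic. But F–A–C is foreign: the diatonic vi on degree 6 is F#m, whereas F comes from A minor. It is labeled bVI. B–D–F doesn't fit — on degree 2 A major would have Bm (ii). Bdim is the degree-2 chord of A minor, so it is the borrowed ii°.

bVI, ii°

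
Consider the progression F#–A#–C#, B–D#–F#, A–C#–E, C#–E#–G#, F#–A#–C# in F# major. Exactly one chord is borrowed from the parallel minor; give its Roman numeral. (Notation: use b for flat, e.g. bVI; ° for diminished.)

In F# major the diatonic chords are F#, G#m, A#m, B, C#, D#m, E#dim. Of the given chords, F#–A#–C# = F#, B–D#–F# = B and C#–E#–G# = C# are diatonic. A–C#–E doesn't fit — on degree 3 F# major would have A#m (iii). A is the degree-3 chord of F# minor, so it is the borrowed bIII.

bIII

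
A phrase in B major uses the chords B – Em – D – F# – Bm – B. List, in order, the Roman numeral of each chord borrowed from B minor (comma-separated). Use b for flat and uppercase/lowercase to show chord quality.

iv, bIII, i

In B major the diatonic chords are B, C#m, D#m, E, F#, G#m, A#dim. B and F# are both diatonic. Em (E–G–B) is not: scale degree 4 in B major carries E (IV). In B minor the chord on that degree is Em, so here it functions as iv, borrowed from the parallel minor. D (D–F#–A) doesn't fit — on degree 3 B major would have D#m (iii). D is the degree-3 chord of B minor, so it is the borrowed bIII. But Bm (B–D–F#) is foreign: the diatonic I on degree 1 is B, whereas Bm comes from B minor. It is labeled i.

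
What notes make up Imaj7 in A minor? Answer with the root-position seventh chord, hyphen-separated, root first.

Imaj7 is built on scale degree 1, which is A in both A minor and its parallel. Stacking thirds in A major on A gives A–C#–E–G#.

A-C#-E-G#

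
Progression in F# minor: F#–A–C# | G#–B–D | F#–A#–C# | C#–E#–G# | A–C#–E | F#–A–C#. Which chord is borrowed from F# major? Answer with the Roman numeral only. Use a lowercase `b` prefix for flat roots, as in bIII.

In F# minor (with V from harmonic minor) the diatonic chords are F#m, G#dim, A, Bm, C#, D, E. F#–A–C# = F#m, G#–B–D = G#dim, C#–E#–G# = C# and A–C#–E = A are all diatonic. F#–A#–C# doesn't fit — on degree 1 F# minor would have F#m (i). F# is the degree-1 chord of F# major, so it is the borrowed I.

I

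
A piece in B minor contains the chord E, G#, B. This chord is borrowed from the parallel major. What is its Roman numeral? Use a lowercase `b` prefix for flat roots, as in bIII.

The root E is the diatonic 4th degree of B minor; the borrowing shows in the chord quality. The diatonic chord on degree 4 would be Em (iv), but E–G#–B is the major chord from B major. As a borrowed chord it is labeled IV.

IV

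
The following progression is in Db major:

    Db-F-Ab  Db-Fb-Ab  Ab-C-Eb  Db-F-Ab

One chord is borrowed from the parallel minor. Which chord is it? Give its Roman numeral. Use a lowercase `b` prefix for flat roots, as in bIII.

In Db major the diatonic chords are Db, Ebm, Fm, Gb, Ab, Bbm, Cdim. Db–F–Ab = Db and Ab–C–Eb = Ab both belong to that set. But Db–Fb–Ab is foreign: the diatonic I on degree 1 is Db, whereas Dbm comes from Db minor. It is labeled i.

i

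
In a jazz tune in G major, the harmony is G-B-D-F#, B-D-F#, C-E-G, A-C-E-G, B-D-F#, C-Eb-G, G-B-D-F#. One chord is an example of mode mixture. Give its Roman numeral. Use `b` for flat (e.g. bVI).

The diatonic triads in G major are G, Am, Bm, C, D, Em, F#dim. G–B–D–F# = Gmaj7, B–D–F# = Bm, C–E–G = C and A–C–E–G = Am7 all belong to that set. But C–Eb–G is foreign: the diatonic IV on degree 4 is C, whereas Cm comes from G minor. It is labeled iv.

iv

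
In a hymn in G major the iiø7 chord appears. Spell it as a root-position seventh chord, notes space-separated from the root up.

A C Eb G

iiø7 is built on scale degree 2, which is A in both G major and its parallel. Stacking thirds in G minor on A gives A–C–Eb–G.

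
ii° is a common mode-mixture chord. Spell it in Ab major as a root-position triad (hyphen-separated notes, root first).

Bb-Db-Fb

ii° is built on scale degree 2, which is Bb in both Ab major and its parallel. In Ab minor the chord on Bb is Bb–Db–Fb.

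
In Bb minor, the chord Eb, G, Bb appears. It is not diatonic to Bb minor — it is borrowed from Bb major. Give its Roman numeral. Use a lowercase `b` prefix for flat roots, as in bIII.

IV

The root Eb is the diatonic 4th degree of Bb minor; the borrowing shows in the chord quality. Eb–G–Bb is a major chord — the form found in Bb major, not the diatonic iv (Ebm). Borrowed into Bb minor it is written IV.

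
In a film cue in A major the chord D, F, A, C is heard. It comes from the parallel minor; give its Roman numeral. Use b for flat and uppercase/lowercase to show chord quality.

iv7

D is scale degree 4 in A major. The diatonic chord on degree 4 would be D (IV), but D–F–A–C is the minor-seventh chord from A minor. As a borrowed chord it is labeled iv7.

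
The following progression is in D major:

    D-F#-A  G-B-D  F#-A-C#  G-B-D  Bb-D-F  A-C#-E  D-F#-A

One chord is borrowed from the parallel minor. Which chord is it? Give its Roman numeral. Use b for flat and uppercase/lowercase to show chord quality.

The diatonic triads in D major are D, Em, F#m, G, A, Bm, C#dim. D–F#–A = D, G–B–D = G, F#–A–C# = F#m and A–C#–E = A are all diatonic. But Bb–D–F is foreign: the diatonic vi on degree 6 is Bm, whereas Bb comes from D minor. It is labeled bVI.

bVI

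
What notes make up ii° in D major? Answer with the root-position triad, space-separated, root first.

The root, E, is scale degree 2 — the same note in D major and D minor; only the chord quality changes. Building the diminished chord from the parallel minor on E: E–G–Bb.

E G Bb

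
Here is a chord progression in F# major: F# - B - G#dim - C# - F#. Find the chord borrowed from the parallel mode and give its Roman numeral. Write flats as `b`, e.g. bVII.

F# major has the diatonic set F#, G#m, A#m, B, C#, D#m, E#dim. F#, B and C# are all diatonic. G#dim (G#–B–D) is not: scale degree 2 in F# major carries G#m (ii). In F# minor the chord on that degree is G#dim, so here it functions as ii°, borrowed from the parallel minor.

ii°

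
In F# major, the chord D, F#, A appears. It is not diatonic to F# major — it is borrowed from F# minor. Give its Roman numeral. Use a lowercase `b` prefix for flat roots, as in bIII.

bVI

In F# major scale degree 6 is D#; D is its lowered form, from F# minor. The diatonic chord on degree 6 would be D#m (vi), but D–F#–A is the major chord from F# minor. As a borrowed chord it is labeled bVI.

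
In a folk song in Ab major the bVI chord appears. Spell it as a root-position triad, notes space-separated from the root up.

Scale degree 6 in Ab major is F. bVI uses the lowered form, Fb, taken from Ab minor. Building the major chord from the parallel minor on Fb: Fb–Ab–Cb.

Fb Ab Cb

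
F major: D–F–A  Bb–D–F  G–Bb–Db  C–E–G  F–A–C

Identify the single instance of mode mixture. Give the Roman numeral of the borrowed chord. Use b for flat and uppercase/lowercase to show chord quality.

The diatonic triads in F major are F, Gm, Am, Bb, C, Dm, Edim. Of the given chords, D–F–A = Dm, Bb–D–F = Bb, C–E–G = C and F–A–C = F are diatonic. G–Bb–Db doesn't fit — on degree 2 F major would have Gm (ii). Gdim is the degree-2 chord of F minor, so it is the borrowed ii°.

ii°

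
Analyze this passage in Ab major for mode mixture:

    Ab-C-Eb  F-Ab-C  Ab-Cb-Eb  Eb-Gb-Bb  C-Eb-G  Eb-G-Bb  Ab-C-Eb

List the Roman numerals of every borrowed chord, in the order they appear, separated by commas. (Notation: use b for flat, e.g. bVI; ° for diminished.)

The diatonic triads in Ab major are Ab, Bbm, Cm, Db, Eb, Fm, Gdim. Ab–C–Eb = Ab, F–Ab–C = Fm, C–Eb–G = Cm and Eb–G–Bb = Eb are all diatonic. But Ab–Cb–Eb is foreign: the diatonic I on degree 1 is Ab, whereas Abm comes from Ab minor. It is labeled i. Eb–Gb–Bb is not: scale degree 5 in Ab major carries Eb (V). In Ab minor the chord on that degree is Ebm, so here it functions as v, borrowed from the parallel minor.

i, v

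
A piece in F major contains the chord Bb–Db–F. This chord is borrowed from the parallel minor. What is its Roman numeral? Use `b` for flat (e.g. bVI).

The root Bb is the diatonic 4th degree of F major; the borrowing shows in the chord quality. Bb–Db–F is a minor chord — the form found in F minor, not the diatonic IV (Bb). Borrowed into F major it is written iv.

iv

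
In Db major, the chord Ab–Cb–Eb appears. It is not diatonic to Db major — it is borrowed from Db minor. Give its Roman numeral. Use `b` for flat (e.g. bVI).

v

Ab is scale degree 5 in Db major. Ab–Cb–Eb is a minor chord — the form found in Db minor, not the diatonic V (Ab). Borrowed into Db major it is written v.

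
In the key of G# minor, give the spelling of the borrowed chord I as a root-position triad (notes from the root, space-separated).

G# B# D#

The root, G#, is scale degree 1 — the same note in G# minor and G# major; only the chord quality changes. Building the major chord from the parallel major on G#: G#–B#–D#.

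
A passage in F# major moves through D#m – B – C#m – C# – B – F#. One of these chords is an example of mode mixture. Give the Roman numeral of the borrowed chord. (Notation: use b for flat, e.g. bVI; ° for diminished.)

In F# major the diatonic chords are F#, G#m, A#m, B, C#, D#m, E#dim. Of the given chords, D#m, B, C# and F# are diatonic. But C#m (C#–E–G#) is foreign: the diatonic V on degree 5 is C#, whereas C#m comes from F# minor. It is labeled v.

v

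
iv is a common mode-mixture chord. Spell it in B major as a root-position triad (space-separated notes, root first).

The root, E, is scale degree 4 — the same note in B major and B minor; only the chord quality changes. In B minor the chord on E is E–G–B.

E G B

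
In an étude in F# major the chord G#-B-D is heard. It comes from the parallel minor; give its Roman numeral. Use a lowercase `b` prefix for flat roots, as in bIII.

The root G# is the diatonic 2nd degree of F# major; the borrowing shows in the chord quality. The diatonic chord on degree 2 would be G#m (ii), but G#–B–D is the diminished chord from F# minor. As a borrowed chord it is labeled ii°.

ii°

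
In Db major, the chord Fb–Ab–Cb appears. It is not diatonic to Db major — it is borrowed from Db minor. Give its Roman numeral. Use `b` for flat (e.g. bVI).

bIII

The root Fb is the lowered 3rd scale degree — diatonically Db major has F there. The diatonic chord on degree 3 would be Fm (iii), but Fb–Ab–Cb is the major chord from Db minor. As a borrowed chord it is labeled bIII.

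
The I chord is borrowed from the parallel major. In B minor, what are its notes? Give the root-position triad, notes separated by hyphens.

B-D#-F#

The root, B, is scale degree 1 — the same note in B minor and B major; only the chord quality changes. Stacking thirds in B major on B gives B–D#–F#.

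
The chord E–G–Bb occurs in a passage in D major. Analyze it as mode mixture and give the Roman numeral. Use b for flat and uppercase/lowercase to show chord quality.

ii°

E is scale degree 2 in D major. Diatonically D major has Em (ii) on that degree; E–G–Bb is instead the diminished chord native to D minor, so it takes the label ii°.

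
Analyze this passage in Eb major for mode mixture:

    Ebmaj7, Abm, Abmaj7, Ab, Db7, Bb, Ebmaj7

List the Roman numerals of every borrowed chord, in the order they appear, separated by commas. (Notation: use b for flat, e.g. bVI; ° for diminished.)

iv, bVII7

In Eb major the diatonic chords are Eb, Fm, Gm, Ab, Bb, Cm, Ddim. Ebmaj7, Abmaj7, Ab and Bb are all diatonic. Abm (Ab–Cb–Eb) is not: scale degree 4 in Eb major carries Ab (IV). In Eb minor the chord on that degree is Abm, so here it functions as iv, borrowed from the parallel minor. But Db7 (Db–F–Ab–Cb) is foreign: the diatonic vii° on degree 7 is Ddim, whereas Db7 comes from Eb minor. It is labeled bVII7.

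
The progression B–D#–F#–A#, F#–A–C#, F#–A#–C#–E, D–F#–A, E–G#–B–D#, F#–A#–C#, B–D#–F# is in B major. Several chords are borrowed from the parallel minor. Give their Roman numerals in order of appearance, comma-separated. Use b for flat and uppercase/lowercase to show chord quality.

v, bIII

B major has the diatonic set B, C#m, D#m, E, F#, G#m, A#dim. B–D#–F#–A# = Bmaj7, F#–A#–C#–E = F#7, E–G#–B–D# = Emaj7, F#–A#–C# = F# and B–D#–F# = B are all diatonic. F#–A–C# is not: scale degree 5 in B major carries F# (V). In B minor the chord on that degree is F#m, so here it functions as v, borrowed from the parallel minor. But D–F#–A is foreign: the diatonic iii on degree 3 is D#m, whereas D comes from B minor. It is labeled bIII.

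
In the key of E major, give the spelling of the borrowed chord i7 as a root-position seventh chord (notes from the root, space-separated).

The root, E, is scale degree 1 — the same note in E major and E minor; only the chord quality changes. Building the minor-seventh chord from the parallel minor on E: E–G–B–D.

E G B D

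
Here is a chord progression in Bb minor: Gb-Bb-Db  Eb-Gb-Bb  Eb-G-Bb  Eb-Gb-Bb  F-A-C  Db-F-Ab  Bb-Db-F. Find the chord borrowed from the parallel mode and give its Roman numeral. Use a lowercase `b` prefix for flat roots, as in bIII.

Bb minor has the diatonic set Bbm, Cdim, Db, Ebm, F, Gb, Ab (with V from harmonic minor). Gb–Bb–Db = Gb, Eb–Gb–Bb = Ebm, F–A–C = F, Db–F–Ab = Db and Bb–Db–F = Bbm are all diatonic. Eb–G–Bb doesn't fit — on degree 4 Bb minor would have Ebm (iv). Eb is the degree-4 chord of Bb major, so it is the borrowed IV.

IV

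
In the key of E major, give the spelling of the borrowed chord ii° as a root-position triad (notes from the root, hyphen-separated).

F#-A-C

ii° is built on scale degree 2, which is F# in both E major and its parallel. Building the diminished chord from the parallel minor on F#: F#–A–C.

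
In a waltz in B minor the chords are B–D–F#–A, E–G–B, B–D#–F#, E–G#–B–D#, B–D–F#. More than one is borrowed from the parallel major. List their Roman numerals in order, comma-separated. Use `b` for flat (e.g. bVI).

B minor has the diatonic set Bm, C#dim, D, Em, F#, G, A (with V from harmonic minor). B–D–F#–A = Bm7, E–G–B = Em and B–D–F# = Bm all belong to that set. B–D#–F# doesn't fit — on degree 1 B minor would have Bm (i). B is the degree-1 chord of B major, so it is the borrowed I. E–G#–B–D# is not: scale degree 4 in B minor carries Em (iv). In B major the chord on that degree is Emaj7, so here it functions as IVmaj7, borrowed from the parallel major.

I, IVmaj7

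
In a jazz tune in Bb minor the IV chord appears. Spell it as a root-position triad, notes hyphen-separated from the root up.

The root, Eb, is scale degree 4 — the same note in Bb minor and Bb major; only the chord quality changes. Stacking thirds in Bb major on Eb gives Eb–G–Bb.

Eb-G-Bb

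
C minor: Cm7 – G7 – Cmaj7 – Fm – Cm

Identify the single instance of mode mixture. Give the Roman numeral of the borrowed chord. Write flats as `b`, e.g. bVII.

C minor has the diatonic set Cm, Ddim, Eb, Fm, G, Ab, Bb (with V from harmonic minor). Cm7, G7, Fm and Cm all belong to that set. But Cmaj7 (C–E–G–B) is foreign: the diatonic i on degree 1 is Cm, whereas Cmaj7 comes from C major. It is labeled Imaj7.

Imaj7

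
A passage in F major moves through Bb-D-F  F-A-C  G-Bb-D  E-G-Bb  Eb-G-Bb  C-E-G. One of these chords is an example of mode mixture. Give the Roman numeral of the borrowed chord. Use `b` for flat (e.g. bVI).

The diatonic triads in F major are F, Gm, Am, Bb, C, Dm, Edim. Bb–D–F = Bb, F–A–C = F, G–Bb–D = Gm, E–G–Bb = Edim and C–E–G = C are all diatonic. Eb–G–Bb is not: scale degree 7 in F major carries Edim (vii°). In F minor the chord on that degree is Eb, so here it functions as bVII, borrowed from the parallel minor.

bVII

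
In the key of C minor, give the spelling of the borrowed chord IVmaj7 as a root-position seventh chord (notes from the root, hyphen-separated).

IVmaj7 is built on scale degree 4, which is F in both C minor and its parallel. Stacking thirds in C major on F gives F–A–C–E.

F-A-C-E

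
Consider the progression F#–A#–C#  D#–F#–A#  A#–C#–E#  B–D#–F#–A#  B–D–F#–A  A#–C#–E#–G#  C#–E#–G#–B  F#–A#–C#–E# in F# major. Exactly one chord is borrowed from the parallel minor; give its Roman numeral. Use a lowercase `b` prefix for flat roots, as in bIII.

F# major has the diatonic set F#, G#m, A#m, B, C#, D#m, E#dim. F#–A#–C# = F#, D#–F#–A# = D#m, A#–C#–E# = A#m, B–D#–F#–A# = Bmaj7, A#–C#–E#–G# = A#m7, C#–E#–G#–B = C#7 and F#–A#–C#–E# = F#maj7 are all diatonic. But B–D–F#–A is foreign: the diatonic IV on degree 4 is B, whereas Bm7 comes from F# minor. It is labeled iv7.

iv7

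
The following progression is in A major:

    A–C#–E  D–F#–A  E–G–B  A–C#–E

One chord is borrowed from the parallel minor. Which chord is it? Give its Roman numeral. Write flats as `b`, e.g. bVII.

The diatonic triads in A major are A, Bm, C#m, D, E, F#m, G#dim. A–C#–E = A and D–F#–A = D are both diatonic. But E–G–B is foreign: the diatonic V on degree 5 is E, whereas Em comes from A minor. It is labeled v.

v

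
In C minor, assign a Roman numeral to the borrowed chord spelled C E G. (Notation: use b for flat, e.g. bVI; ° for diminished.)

I

The root C is the diatonic 1st degree of C minor; the borrowing shows in the chord quality. The diatonic chord on degree 1 would be Cm (i), but C–E–G is the major chord from C major. As a borrowed chord it is labeled I.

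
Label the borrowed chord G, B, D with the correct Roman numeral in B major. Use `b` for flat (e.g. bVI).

In B major scale degree 6 is G#; G is its lowered form, from B minor. The diatonic chord on degree 6 would be G#m (vi), but G–B–D is the major chord from B minor. As a borrowed chord it is labeled bVI.

bVI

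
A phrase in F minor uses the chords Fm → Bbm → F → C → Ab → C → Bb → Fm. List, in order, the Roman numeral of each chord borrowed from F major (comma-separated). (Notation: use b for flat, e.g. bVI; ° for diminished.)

I, IV

F minor has the diatonic set Fm, Gdim, Ab, Bbm, C, Db, Eb (with V from harmonic minor). Fm, Bbm, C and Ab are all diatonic. F (F–A–C) doesn't fit — on degree 1 F minor would have Fm (i). F is the degree-1 chord of F major, so it is the borrowed I. Bb (Bb–D–F) is not: scale degree 4 in F minor carries Bbm (iv). In F major the chord on that degree is Bb, so here it functions as IV, borrowed from the parallel major.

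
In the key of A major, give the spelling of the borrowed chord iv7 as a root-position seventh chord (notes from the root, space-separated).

iv7 is built on scale degree 4, which is D in both A major and its parallel. Building the minor-seventh chord from the parallel minor on D: D–F–A–C.

D F A C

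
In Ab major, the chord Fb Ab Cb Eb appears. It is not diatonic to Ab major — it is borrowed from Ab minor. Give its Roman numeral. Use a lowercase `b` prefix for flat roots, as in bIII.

bVImaj7

Fb is the lowered form of scale degree 6 in Ab major (the diatonic degree 6 is F). Fb–Ab–Cb–Eb is a major-seventh chord — the form found in Ab minor, not the diatonic vi (Fm). Borrowed into Ab major it is written bVImaj7.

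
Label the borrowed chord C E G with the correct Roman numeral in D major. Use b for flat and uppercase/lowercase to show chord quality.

bVII

C is the lowered form of scale degree 7 in D major (the diatonic degree 7 is C#). C–E–G is a major chord — the form found in D minor, not the diatonic vii° (C#dim). Borrowed into D major it is written bVII.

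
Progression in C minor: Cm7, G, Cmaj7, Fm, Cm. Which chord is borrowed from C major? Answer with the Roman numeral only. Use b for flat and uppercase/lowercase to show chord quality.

The diatonic triads in C minor (with V from harmonic minor) are Cm, Ddim, Eb, Fm, G, Ab, Bb. Cm7, G, Fm and Cm all belong to that set. Cmaj7 (C–E–G–B) doesn't fit — on degree 1 C minor would have Cm (i). Cmaj7 is the degree-1 chord of C major, so it is the borrowed Imaj7.

Imaj7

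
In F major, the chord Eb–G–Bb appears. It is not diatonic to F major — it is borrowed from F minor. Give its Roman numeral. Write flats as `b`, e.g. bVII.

The root Eb is the lowered 7th scale degree — diatonically F major has E there. Eb–G–Bb is a major chord — the form found in F minor, not the diatonic vii° (Edim). Borrowed into F major it is written bVII.

bVII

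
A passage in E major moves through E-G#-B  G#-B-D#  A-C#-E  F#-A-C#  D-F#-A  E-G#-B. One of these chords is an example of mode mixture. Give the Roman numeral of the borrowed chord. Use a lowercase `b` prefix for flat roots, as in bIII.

In E major the diatonic chords are E, F#m, G#m, A, B, C#m, D#dim. E–G#–B = E, G#–B–D# = G#m, A–C#–E = A and F#–A–C# = F#m all belong to that set. D–F#–A is not: scale degree 7 in E major carries D#dim (vii°). In E minor the chord on that degree is D, so here it functions as bVII, borrowed from the parallel minor.

bVII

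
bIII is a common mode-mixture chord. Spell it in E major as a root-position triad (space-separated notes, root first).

The root of bIII is the lowered 3rd degree: G# becomes G. Stacking thirds in E minor on G gives G–B–D.

G B D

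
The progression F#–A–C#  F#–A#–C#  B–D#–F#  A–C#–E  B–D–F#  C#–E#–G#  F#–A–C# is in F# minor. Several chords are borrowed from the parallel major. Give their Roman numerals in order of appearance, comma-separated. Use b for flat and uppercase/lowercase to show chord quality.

I, IV

In F# minor (with V from harmonic minor) the diatonic chords are F#m, G#dim, A, Bm, C#, D, E. F#–A–C# = F#m, A–C#–E = A, B–D–F# = Bm and C#–E#–G# = C# all belong to that set. But F#–A#–C# is foreign: the diatonic i on degree 1 is F#m, whereas F# comes from F# major. It is labeled I. B–D#–F# is not: scale degree 4 in F# minor carries Bm (iv). In F# major the chord on that degree is B, so here it functions as IV, borrowed from the parallel major.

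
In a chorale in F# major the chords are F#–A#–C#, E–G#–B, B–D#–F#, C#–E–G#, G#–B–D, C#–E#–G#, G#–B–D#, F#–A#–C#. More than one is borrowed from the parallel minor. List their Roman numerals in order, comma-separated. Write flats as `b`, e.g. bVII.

F# major has the diatonic set F#, G#m, A#m, B, C#, D#m, E#dim. F#–A#–C# = F#, B–D#–F# = B, C#–E#–G# = C# and G#–B–D# = G#m all belong to that set. E–G#–B is not: scale degree 7 in F# major carries E#dim (vii°). In F# minor the chord on that degree is E, so here it functions as bVII, borrowed from the parallel minor. C#–E–G# doesn't fit — on degree 5 F# major would have C# (V). C#m is the degree-5 chord of F# minor, so it is the borrowed v. But G#–B–D is foreign: the diatonic ii on degree 2 is G#m, whereas G#dim comes from F# minor. It is labeled ii°.

bVII, v, ii°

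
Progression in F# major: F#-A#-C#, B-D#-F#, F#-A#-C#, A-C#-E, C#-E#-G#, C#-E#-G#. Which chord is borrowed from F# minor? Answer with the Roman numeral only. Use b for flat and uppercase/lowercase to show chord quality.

bIII

The diatonic triads in F# major are F#, G#m, A#m, B, C#, D#m, E#dim. Of the given chords, F#–A#–C# = F#, B–D#–F# = B and C#–E#–G# = C# are diatonic. But A–C#–E is foreign: the diatonic iii on degree 3 is A#m, whereas A comes from F# minor. It is labeled bIII.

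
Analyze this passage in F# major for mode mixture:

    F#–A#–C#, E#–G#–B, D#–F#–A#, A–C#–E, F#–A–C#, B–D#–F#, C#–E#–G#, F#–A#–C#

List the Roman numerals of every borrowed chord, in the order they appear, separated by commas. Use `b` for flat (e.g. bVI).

F# major has the diatonic set F#, G#m, A#m, B, C#, D#m, E#dim. F#–A#–C# = F#, E#–G#–B = E#dim, D#–F#–A# = D#m, B–D#–F# = B and C#–E#–G# = C# are all diatonic. A–C#–E doesn't fit — on degree 3 F# major would have A#m (iii). A is the degree-3 chord of F# minor, so it is the borrowed bIII. F#–A–C# is not: scale degree 1 in F# major carries F# (I). In F# minor the chord on that degree is F#m, so here it functions as i, borrowed from the parallel minor.

bIII, i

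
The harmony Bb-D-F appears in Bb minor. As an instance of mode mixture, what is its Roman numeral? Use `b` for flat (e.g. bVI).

The root Bb is the diatonic 1st degree of Bb minor; the borrowing shows in the chord quality. Diatonically Bb minor has Bbm (i) on that degree; Bb–D–F is instead the major chord native to Bb major, so it takes the label I.

I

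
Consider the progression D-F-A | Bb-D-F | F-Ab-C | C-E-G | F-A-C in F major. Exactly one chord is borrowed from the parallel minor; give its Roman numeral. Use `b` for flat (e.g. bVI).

i

In F major the diatonic chords are F, Gm, Am, Bb, C, Dm, Edim. D–F–A = Dm, Bb–D–F = Bb, C–E–G = C and F–A–C = F all belong to that set. But F–Ab–C is foreign: the diatonic I on degree 1 is F, whereas Fm comes from F minor. It is labeled i.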